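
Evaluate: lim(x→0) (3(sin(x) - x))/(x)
This is a 0/0 indeterminate form.

Apply L'Hôpital's rule: differentiate numerator and denominator separately.
  f(x) = -3·x + 3·sin(x)   ⇒   f'(x) = 3·cos(x) - 3
  g(x) = x   ⇒   g'(x) = 1
  lim(x→0) f'(x)/g'(x) = lim(x→0) (3·cos(x) - 3)/(1)
  = 0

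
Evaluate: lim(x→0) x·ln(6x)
This is a 0·∞ indeterminate form.

Rewrite 0·∞ as a quotient (0/0 or ∞/∞ form), then apply L'Hôpital's rule:
  lim(x→0) x·ln(6x) = 0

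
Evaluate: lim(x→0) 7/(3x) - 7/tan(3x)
This is an ∞-∞ indeterminate form.

Combine fractions or rationalize to convert ∞-∞ to 0/0 form:
  lim(x→0) 7/(3x) - 7/tan(3x) = 0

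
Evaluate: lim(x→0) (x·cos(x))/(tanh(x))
This is a 0/0 indeterminate form.

Apply L'Hôpital's rule: differentiate numerator and denominator separately.
  f(x) = x·cos(x)   ⇒   f'(x) = -x·sin(x) + cos(x)
  g(x) = tanh(x)   ⇒   g'(x) = 1 - tanh(x)^2
  lim(x→0) f'(x)/g'(x) = lim(x→0) (-x·sin(x) + cos(x))/(1 - tanh(x)^2)
  = 1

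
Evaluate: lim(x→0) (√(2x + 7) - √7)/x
This is a standard limit.

Factor or rationalize the expression:
  lim(x→0) (√(2x + 7) - √7)/x = sqrt(7)/7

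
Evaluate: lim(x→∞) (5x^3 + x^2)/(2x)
This is an ∞/∞ indeterminate form.

Apply L'Hôpital's rule: differentiate numerator and denominator separately.
  f(x) = 5·x^3 + x^2   ⇒   f'(x) = 15·x^2 + 2·x
  g(x) = 2·x   ⇒   g'(x) = 2
  lim(x→∞) f'(x)/g'(x) = lim(x→∞) (15·x^2 + 2·x)/(2)
  = ∞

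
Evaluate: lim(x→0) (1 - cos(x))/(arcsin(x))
This is a 0/0 indeterminate form.

Apply L'Hôpital's rule: differentiate numerator and denominator separately.
  f(x) = 1 - cos(x)   ⇒   f'(x) = sin(x)
  g(x) = asin(x)   ⇒   g'(x) = 1/sqrt(1 - x^2)
  lim(x→0) f'(x)/g'(x) = lim(x→0) (sin(x))/(1/sqrt(1 - x^2))
  = 0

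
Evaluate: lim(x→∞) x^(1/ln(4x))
This is an exponential indeterminate form.

For exponential indeterminate forms, take the natural log:
  Let L = lim(x→∞) x^(1/ln(4x))
  Then ln(L) = lim(x→∞) [exponent × ln(base)]
  Evaluate using L'Hôpital or standard limits, then exponentiate.
  L = e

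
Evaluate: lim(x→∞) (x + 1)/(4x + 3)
This is an ∞/∞ indeterminate form.

Apply L'Hôpital's rule: differentiate numerator and denominator separately.
  f(x) = x + 1   ⇒   f'(x) = 1
  g(x) = 4·x + 3   ⇒   g'(x) = 4
  lim(x→∞) f'(x)/g'(x) = lim(x→∞) (1)/(4)
  = 1/4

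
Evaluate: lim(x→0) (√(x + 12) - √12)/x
This is a standard limit.

Factor or rationalize the expression:
  lim(x→0) (√(x + 12) - √12)/x = sqrt(3)/12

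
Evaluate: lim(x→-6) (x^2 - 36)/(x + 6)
This is a standard limit.

Factor or rationalize the expression:
  lim(x→-6) (x^2 - 36)/(x + 6) = -12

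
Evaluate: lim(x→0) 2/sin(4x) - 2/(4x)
This is an ∞-∞ indeterminate form.

Combine fractions or rationalize to convert ∞-∞ to 0/0 form:
  lim(x→0) 2/sin(4x) - 2/(4x) = 0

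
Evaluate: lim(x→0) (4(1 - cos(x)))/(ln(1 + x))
This is a 0/0 indeterminate form.

Apply L'Hôpital's rule: differentiate numerator and denominator separately.
  f(x) = 4 - 4·cos(x)   ⇒   f'(x) = 4·sin(x)
  g(x) = ln(x + 1)   ⇒   g'(x) = 1/(x + 1)
  lim(x→0) f'(x)/g'(x) = lim(x→0) (4·sin(x))/(1/(x + 1))
  = 0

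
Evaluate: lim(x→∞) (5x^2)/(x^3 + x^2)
This is an ∞/∞ indeterminate form.

Apply L'Hôpital's rule: differentiate numerator and denominator separately.
  f(x) = 5·x^2   ⇒   f'(x) = 10·x
  g(x) = x^3 + x^2   ⇒   g'(x) = 3·x^2 + 2·x
  lim(x→∞) f'(x)/g'(x) = lim(x→∞) (10·x)/(3·x^2 + 2·x)
  = 0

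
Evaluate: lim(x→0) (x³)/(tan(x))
This is a 0/0 indeterminate form.

Apply L'Hôpital's rule: differentiate numerator and denominator separately.
  f(x) = x^3   ⇒   f'(x) = 3·x^2
  g(x) = tan(x)   ⇒   g'(x) = tan(x)^2 + 1
  lim(x→0) f'(x)/g'(x) = lim(x→0) (3·x^2)/(tan(x)^2 + 1)
  = 0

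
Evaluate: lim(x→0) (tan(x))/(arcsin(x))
This is a 0/0 indeterminate form.

Apply L'Hôpital's rule: differentiate numerator and denominator separately.
  f(x) = tan(x)   ⇒   f'(x) = tan(x)^2 + 1
  g(x) = asin(x)   ⇒   g'(x) = 1/sqrt(1 - x^2)
  lim(x→0) f'(x)/g'(x) = lim(x→0) (tan(x)^2 + 1)/(1/sqrt(1 - x^2))
  = 1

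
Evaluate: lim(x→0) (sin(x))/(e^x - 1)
This is a 0/0 indeterminate form.

Apply L'Hôpital's rule: differentiate numerator and denominator separately.
  f(x) = sin(x)   ⇒   f'(x) = cos(x)
  g(x) = e^(x) - 1   ⇒   g'(x) = e^(x)
  lim(x→0) f'(x)/g'(x) = lim(x→0) (cos(x))/(e^(x))
  = 1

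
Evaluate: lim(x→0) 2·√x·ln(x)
This is a 0·∞ indeterminate form.

Rewrite 0·∞ as a quotient (0/0 or ∞/∞ form), then apply L'Hôpital's rule:
  lim(x→0) 2·√x·ln(x) = 0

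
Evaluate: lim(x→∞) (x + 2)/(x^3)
This is an ∞/∞ indeterminate form.

Apply L'Hôpital's rule: differentiate numerator and denominator separately.
  f(x) = x + 2   ⇒   f'(x) = 1
  g(x) = x^3   ⇒   g'(x) = 3·x^2
  lim(x→∞) f'(x)/g'(x) = lim(x→∞) (1)/(3·x^2)
  = 0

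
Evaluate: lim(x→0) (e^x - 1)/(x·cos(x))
This is a 0/0 indeterminate form.

Apply L'Hôpital's rule: differentiate numerator and denominator separately.
  f(x) = e^(x) - 1   ⇒   f'(x) = e^(x)
  g(x) = x·cos(x)   ⇒   g'(x) = -x·sin(x) + cos(x)
  lim(x→0) f'(x)/g'(x) = lim(x→0) (e^(x))/(-x·sin(x) + cos(x))
  = 1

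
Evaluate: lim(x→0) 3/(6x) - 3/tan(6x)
This is an ∞-∞ indeterminate form.

Combine fractions or rationalize to convert ∞-∞ to 0/0 form:
  lim(x→0) 3/(6x) - 3/tan(6x) = 0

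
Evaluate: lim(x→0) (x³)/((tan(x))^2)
This is a 0/0 indeterminate form.

Apply L'Hôpital's rule: differentiate numerator and denominator separately.
  f(x) = x^3   ⇒   f'(x) = 3·x^2
  g(x) = tan(x)^2   ⇒   g'(x) = (2·tan(x)^2 + 2)·tan(x)
  lim(x→0) f'(x)/g'(x) = lim(x→0) (3·x^2)/((2·tan(x)^2 + 2)·tan(x))
  = 0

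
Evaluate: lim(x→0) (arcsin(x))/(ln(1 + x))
This is a 0/0 indeterminate form.

Apply L'Hôpital's rule: differentiate numerator and denominator separately.
  f(x) = asin(x)   ⇒   f'(x) = 1/sqrt(1 - x^2)
  g(x) = ln(x + 1)   ⇒   g'(x) = 1/(x + 1)
  lim(x→0) f'(x)/g'(x) = lim(x→0) (1/sqrt(1 - x^2))/(1/(x + 1))
  = 1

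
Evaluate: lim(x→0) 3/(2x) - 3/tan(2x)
This is an ∞-∞ indeterminate form.

Combine fractions or rationalize to convert ∞-∞ to 0/0 form:
  lim(x→0) 3/(2x) - 3/tan(2x) = 0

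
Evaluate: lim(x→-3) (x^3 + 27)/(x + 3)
This is a standard limit.

Factor or rationalize the expression:
  lim(x→-3) (x^3 + 27)/(x + 3) = 27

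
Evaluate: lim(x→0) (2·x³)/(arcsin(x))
This is a 0/0 indeterminate form.

Apply L'Hôpital's rule: differentiate numerator and denominator separately.
  f(x) = 2·x^3   ⇒   f'(x) = 6·x^2
  g(x) = asin(x)   ⇒   g'(x) = 1/sqrt(1 - x^2)
  lim(x→0) f'(x)/g'(x) = lim(x→0) (6·x^2)/(1/sqrt(1 - x^2))
  = 0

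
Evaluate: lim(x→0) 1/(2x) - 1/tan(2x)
This is an ∞-∞ indeterminate form.

Combine fractions or rationalize to convert ∞-∞ to 0/0 form:
  lim(x→0) 1/(2x) - 1/tan(2x) = 0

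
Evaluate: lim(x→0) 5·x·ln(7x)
This is a 0·∞ indeterminate form.

Rewrite 0·∞ as a quotient (0/0 or ∞/∞ form), then apply L'Hôpital's rule:
  lim(x→0) 5·x·ln(7x) = 0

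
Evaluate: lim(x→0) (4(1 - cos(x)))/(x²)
This is a 0/0 indeterminate form.

Apply L'Hôpital's rule: differentiate numerator and denominator separately.
  f(x) = 4 - 4·cos(x)   ⇒   f'(x) = 4·sin(x)
  g(x) = x^2   ⇒   g'(x) = 2·x
  lim(x→0) f'(x)/g'(x) = lim(x→0) (4·sin(x))/(2·x)
  = 2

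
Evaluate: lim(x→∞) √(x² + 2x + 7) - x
This is an ∞-∞ indeterminate form.

Combine fractions or rationalize to convert ∞-∞ to 0/0 form:
  lim(x→∞) √(x² + 2x + 7) - x = 1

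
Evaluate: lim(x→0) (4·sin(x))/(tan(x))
This is a 0/0 indeterminate form.

Apply L'Hôpital's rule: differentiate numerator and denominator separately.
  f(x) = 4·sin(x)   ⇒   f'(x) = 4·cos(x)
  g(x) = tan(x)   ⇒   g'(x) = tan(x)^2 + 1
  lim(x→0) f'(x)/g'(x) = lim(x→0) (4·cos(x))/(tan(x)^2 + 1)
  = 4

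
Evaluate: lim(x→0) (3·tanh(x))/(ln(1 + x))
This is a 0/0 indeterminate form.

Apply L'Hôpital's rule: differentiate numerator and denominator separately.
  f(x) = 3·tanh(x)   ⇒   f'(x) = 3 - 3·tanh(x)^2
  g(x) = ln(x + 1)   ⇒   g'(x) = 1/(x + 1)
  lim(x→0) f'(x)/g'(x) = lim(x→0) (3 - 3·tanh(x)^2)/(1/(x + 1))
  = 3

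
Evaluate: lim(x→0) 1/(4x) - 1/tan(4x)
This is an ∞-∞ indeterminate form.

Combine fractions or rationalize to convert ∞-∞ to 0/0 form:
  lim(x→0) 1/(4x) - 1/tan(4x) = 0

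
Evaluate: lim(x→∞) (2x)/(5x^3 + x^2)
This is an ∞/∞ indeterminate form.

Apply L'Hôpital's rule: differentiate numerator and denominator separately.
  f(x) = 2·x   ⇒   f'(x) = 2
  g(x) = 5·x^3 + x^2   ⇒   g'(x) = 15·x^2 + 2·x
  lim(x→∞) f'(x)/g'(x) = lim(x→∞) (2)/(15·x^2 + 2·x)
  = 0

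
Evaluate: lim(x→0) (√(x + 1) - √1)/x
This is a standard limit.

Factor or rationalize the expression:
  lim(x→0) (√(x + 1) - √1)/x = 1/2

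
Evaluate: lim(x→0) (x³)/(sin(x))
This is a 0/0 indeterminate form.

Apply L'Hôpital's rule: differentiate numerator and denominator separately.
  f(x) = x^3   ⇒   f'(x) = 3·x^2
  g(x) = sin(x)   ⇒   g'(x) = cos(x)
  lim(x→0) f'(x)/g'(x) = lim(x→0) (3·x^2)/(cos(x))
  = 0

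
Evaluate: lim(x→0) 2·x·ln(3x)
This is a 0·∞ indeterminate form.

Rewrite 0·∞ as a quotient (0/0 or ∞/∞ form), then apply L'Hôpital's rule:
  lim(x→0) 2·x·ln(3x) = 0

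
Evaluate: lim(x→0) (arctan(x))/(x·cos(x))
This is a 0/0 indeterminate form.

Apply L'Hôpital's rule: differentiate numerator and denominator separately.
  f(x) = atan(x)   ⇒   f'(x) = 1/(x^2 + 1)
  g(x) = x·cos(x)   ⇒   g'(x) = -x·sin(x) + cos(x)
  lim(x→0) f'(x)/g'(x) = lim(x→0) (1/(x^2 + 1))/(-x·sin(x) + cos(x))
  = 1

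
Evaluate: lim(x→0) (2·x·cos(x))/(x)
This is a 0/0 indeterminate form.

Apply L'Hôpital's rule: differentiate numerator and denominator separately.
  f(x) = 2·x·cos(x)   ⇒   f'(x) = -2·x·sin(x) + 2·cos(x)
  g(x) = x   ⇒   g'(x) = 1
  lim(x→0) f'(x)/g'(x) = lim(x→0) (-2·x·sin(x) + 2·cos(x))/(1)
  = 2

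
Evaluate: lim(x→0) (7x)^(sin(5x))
This is an exponential indeterminate form.

For exponential indeterminate forms, take the natural log:
  Let L = lim(x→0) (7x)^(sin(5x))
  Then ln(L) = lim(x→0) [exponent × ln(base)]
  Evaluate using L'Hôpital or standard limits, then exponentiate.
  L = 1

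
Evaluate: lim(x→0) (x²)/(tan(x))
This is a 0/0 indeterminate form.

Apply L'Hôpital's rule: differentiate numerator and denominator separately.
  f(x) = x^2   ⇒   f'(x) = 2·x
  g(x) = tan(x)   ⇒   g'(x) = tan(x)^2 + 1
  lim(x→0) f'(x)/g'(x) = lim(x→0) (2·x)/(tan(x)^2 + 1)
  = 0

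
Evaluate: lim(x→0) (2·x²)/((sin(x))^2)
This is a 0/0 indeterminate form.

Apply L'Hôpital's rule: differentiate numerator and denominator separately.
  f(x) = 2·x^2   ⇒   f'(x) = 4·x
  g(x) = sin(x)^2   ⇒   g'(x) = 2·sin(x)·cos(x)
  lim(x→0) f'(x)/g'(x) = lim(x→0) (4·x)/(2·sin(x)·cos(x))
  = 2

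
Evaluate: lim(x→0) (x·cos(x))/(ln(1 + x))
This is a 0/0 indeterminate form.

Apply L'Hôpital's rule: differentiate numerator and denominator separately.
  f(x) = x·cos(x)   ⇒   f'(x) = -x·sin(x) + cos(x)
  g(x) = ln(x + 1)   ⇒   g'(x) = 1/(x + 1)
  lim(x→0) f'(x)/g'(x) = lim(x→0) (-x·sin(x) + cos(x))/(1/(x + 1))
  = 1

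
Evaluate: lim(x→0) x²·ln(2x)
This is a 0·∞ indeterminate form.

Rewrite 0·∞ as a quotient (0/0 or ∞/∞ form), then apply L'Hôpital's rule:
  lim(x→0) x²·ln(2x) = 0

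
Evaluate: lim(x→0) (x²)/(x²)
This is a 0/0 indeterminate form.

Apply L'Hôpital's rule: differentiate numerator and denominator separately.
  f(x) = x^2   ⇒   f'(x) = 2·x
  g(x) = x^2   ⇒   g'(x) = 2·x
  lim(x→0) f'(x)/g'(x) = lim(x→0) (2·x)/(2·x)
  = 1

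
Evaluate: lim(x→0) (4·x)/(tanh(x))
This is a 0/0 indeterminate form.

Apply L'Hôpital's rule: differentiate numerator and denominator separately.
  f(x) = 4·x   ⇒   f'(x) = 4
  g(x) = tanh(x)   ⇒   g'(x) = 1 - tanh(x)^2
  lim(x→0) f'(x)/g'(x) = lim(x→0) (4)/(1 - tanh(x)^2)
  = 4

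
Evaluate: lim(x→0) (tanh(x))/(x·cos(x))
This is a 0/0 indeterminate form.

Apply L'Hôpital's rule: differentiate numerator and denominator separately.
  f(x) = tanh(x)   ⇒   f'(x) = 1 - tanh(x)^2
  g(x) = x·cos(x)   ⇒   g'(x) = -x·sin(x) + cos(x)
  lim(x→0) f'(x)/g'(x) = lim(x→0) (1 - tanh(x)^2)/(-x·sin(x) + cos(x))
  = 1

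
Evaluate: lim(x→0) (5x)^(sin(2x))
This is an exponential indeterminate form.

For exponential indeterminate forms, take the natural log:
  Let L = lim(x→0) (5x)^(sin(2x))
  Then ln(L) = lim(x→0) [exponent × ln(base)]
  Evaluate using L'Hôpital or standard limits, then exponentiate.
  L = 1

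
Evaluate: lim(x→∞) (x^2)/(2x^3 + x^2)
This is an ∞/∞ indeterminate form.

Apply L'Hôpital's rule: differentiate numerator and denominator separately.
  f(x) = x^2   ⇒   f'(x) = 2·x
  g(x) = 2·x^3 + x^2   ⇒   g'(x) = 6·x^2 + 2·x
  lim(x→∞) f'(x)/g'(x) = lim(x→∞) (2·x)/(6·x^2 + 2·x)
  = 0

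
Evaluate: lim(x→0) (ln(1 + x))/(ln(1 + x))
This is a 0/0 indeterminate form.

Apply L'Hôpital's rule: differentiate numerator and denominator separately.
  f(x) = ln(x + 1)   ⇒   f'(x) = 1/(x + 1)
  g(x) = ln(x + 1)   ⇒   g'(x) = 1/(x + 1)
  lim(x→0) f'(x)/g'(x) = lim(x→0) (1/(x + 1))/(1/(x + 1))
  = 1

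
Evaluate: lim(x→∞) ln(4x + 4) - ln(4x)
This is an ∞-∞ indeterminate form.

Combine fractions or rationalize to convert ∞-∞ to 0/0 form:
  lim(x→∞) ln(4x + 4) - ln(4x) = 0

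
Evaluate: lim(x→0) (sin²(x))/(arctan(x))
This is a 0/0 indeterminate form.

Apply L'Hôpital's rule: differentiate numerator and denominator separately.
  f(x) = sin(x)^2   ⇒   f'(x) = 2·sin(x)·cos(x)
  g(x) = atan(x)   ⇒   g'(x) = 1/(x^2 + 1)
  lim(x→0) f'(x)/g'(x) = lim(x→0) (2·sin(x)·cos(x))/(1/(x^2 + 1))
  = 0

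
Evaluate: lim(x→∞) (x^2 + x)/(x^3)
This is an ∞/∞ indeterminate form.

Apply L'Hôpital's rule: differentiate numerator and denominator separately.
  f(x) = x^2 + x   ⇒   f'(x) = 2·x + 1
  g(x) = x^3   ⇒   g'(x) = 3·x^2
  lim(x→∞) f'(x)/g'(x) = lim(x→∞) (2·x + 1)/(3·x^2)
  = 0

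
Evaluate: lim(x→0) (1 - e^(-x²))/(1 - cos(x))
This is a 0/0 indeterminate form.

Apply L'Hôpital's rule: differentiate numerator and denominator separately.
  f(x) = 1 - e^(-x^2)   ⇒   f'(x) = 2·x·e^(-x^2)
  g(x) = 1 - cos(x)   ⇒   g'(x) = sin(x)
  lim(x→0) f'(x)/g'(x) = lim(x→0) (2·x·e^(-x^2))/(sin(x))
  = 2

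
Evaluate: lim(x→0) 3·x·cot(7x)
This is a 0·∞ indeterminate form.

Rewrite 0·∞ as a quotient (0/0 or ∞/∞ form), then apply L'Hôpital's rule:
  lim(x→0) 3·x·cot(7x) = 3/7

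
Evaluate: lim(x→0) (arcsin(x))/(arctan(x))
This is a 0/0 indeterminate form.

Apply L'Hôpital's rule: differentiate numerator and denominator separately.
  f(x) = asin(x)   ⇒   f'(x) = 1/sqrt(1 - x^2)
  g(x) = atan(x)   ⇒   g'(x) = 1/(x^2 + 1)
  lim(x→0) f'(x)/g'(x) = lim(x→0) (1/sqrt(1 - x^2))/(1/(x^2 + 1))
  = 1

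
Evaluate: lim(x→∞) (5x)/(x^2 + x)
This is an ∞/∞ indeterminate form.

Apply L'Hôpital's rule: differentiate numerator and denominator separately.
  f(x) = 5·x   ⇒   f'(x) = 5
  g(x) = x^2 + x   ⇒   g'(x) = 2·x + 1
  lim(x→∞) f'(x)/g'(x) = lim(x→∞) (5)/(2·x + 1)
  = 0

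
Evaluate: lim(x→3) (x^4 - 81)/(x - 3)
This is a standard limit.

Factor or rationalize the expression:
  lim(x→3) (x^4 - 81)/(x - 3) = 108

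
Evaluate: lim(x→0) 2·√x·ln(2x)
This is a 0·∞ indeterminate form.

Rewrite 0·∞ as a quotient (0/0 or ∞/∞ form), then apply L'Hôpital's rule:
  lim(x→0) 2·√x·ln(2x) = 0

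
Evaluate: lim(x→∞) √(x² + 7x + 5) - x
This is an ∞-∞ indeterminate form.

Combine fractions or rationalize to convert ∞-∞ to 0/0 form:
  lim(x→∞) √(x² + 7x + 5) - x = 7/2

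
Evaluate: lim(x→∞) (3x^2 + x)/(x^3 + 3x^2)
This is an ∞/∞ indeterminate form.

Apply L'Hôpital's rule: differentiate numerator and denominator separately.
  f(x) = 3·x^2 + x   ⇒   f'(x) = 6·x + 1
  g(x) = x^3 + 3·x^2   ⇒   g'(x) = 3·x^2 + 6·x
  lim(x→∞) f'(x)/g'(x) = lim(x→∞) (6·x + 1)/(3·x^2 + 6·x)
  = 0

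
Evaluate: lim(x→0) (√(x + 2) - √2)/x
This is a standard limit.

Factor or rationalize the expression:
  lim(x→0) (√(x + 2) - √2)/x = sqrt(2)/4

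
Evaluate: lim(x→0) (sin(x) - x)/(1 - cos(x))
This is a 0/0 indeterminate form.

Apply L'Hôpital's rule: differentiate numerator and denominator separately.
  f(x) = -x + sin(x)   ⇒   f'(x) = cos(x) - 1
  g(x) = 1 - cos(x)   ⇒   g'(x) = sin(x)
  lim(x→0) f'(x)/g'(x) = lim(x→0) (cos(x) - 1)/(sin(x))
  = 0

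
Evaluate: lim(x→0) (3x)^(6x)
This is an exponential indeterminate form.

For exponential indeterminate forms, take the natural log:
  Let L = lim(x→0) (3x)^(6x)
  Then ln(L) = lim(x→0) [exponent × ln(base)]
  Evaluate using L'Hôpital or standard limits, then exponentiate.
  L = 1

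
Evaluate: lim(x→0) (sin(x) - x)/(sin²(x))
This is a 0/0 indeterminate form.

Apply L'Hôpital's rule: differentiate numerator and denominator separately.
  f(x) = -x + sin(x)   ⇒   f'(x) = cos(x) - 1
  g(x) = sin(x)^2   ⇒   g'(x) = 2·sin(x)·cos(x)
  lim(x→0) f'(x)/g'(x) = lim(x→0) (cos(x) - 1)/(2·sin(x)·cos(x))
  = 0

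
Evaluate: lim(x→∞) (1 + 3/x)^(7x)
This is an exponential indeterminate form.

For exponential indeterminate forms, take the natural log:
  Let L = lim(x→∞) (1 + 3/x)^(7x)
  Then ln(L) = lim(x→∞) [exponent × ln(base)]
  Evaluate using L'Hôpital or standard limits, then exponentiate.
  L = e^(21)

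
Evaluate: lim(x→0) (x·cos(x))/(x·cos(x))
This is a 0/0 indeterminate form.

Apply L'Hôpital's rule: differentiate numerator and denominator separately.
  f(x) = x·cos(x)   ⇒   f'(x) = -x·sin(x) + cos(x)
  g(x) = x·cos(x)   ⇒   g'(x) = -x·sin(x) + cos(x)
  lim(x→0) f'(x)/g'(x) = lim(x→0) (-x·sin(x) + cos(x))/(-x·sin(x) + cos(x))
  = 1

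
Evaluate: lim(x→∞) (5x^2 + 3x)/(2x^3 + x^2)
This is an ∞/∞ indeterminate form.

Apply L'Hôpital's rule: differentiate numerator and denominator separately.
  f(x) = 5·x^2 + 3·x   ⇒   f'(x) = 10·x + 3
  g(x) = 2·x^3 + x^2   ⇒   g'(x) = 6·x^2 + 2·x
  lim(x→∞) f'(x)/g'(x) = lim(x→∞) (10·x + 3)/(6·x^2 + 2·x)
  = 0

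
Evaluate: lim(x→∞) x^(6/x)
This is an exponential indeterminate form.

For exponential indeterminate forms, take the natural log:
  Let L = lim(x→∞) x^(6/x)
  Then ln(L) = lim(x→∞) [exponent × ln(base)]
  Evaluate using L'Hôpital or standard limits, then exponentiate.
  L = 1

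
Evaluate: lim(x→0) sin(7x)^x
This is an exponential indeterminate form.

For exponential indeterminate forms, take the natural log:
  Let L = lim(x→0) sin(7x)^x
  Then ln(L) = lim(x→0) [exponent × ln(base)]
  Evaluate using L'Hôpital or standard limits, then exponentiate.
  L = 1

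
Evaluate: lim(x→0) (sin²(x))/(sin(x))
This is a 0/0 indeterminate form.

Apply L'Hôpital's rule: differentiate numerator and denominator separately.
  f(x) = sin(x)^2   ⇒   f'(x) = 2·sin(x)·cos(x)
  g(x) = sin(x)   ⇒   g'(x) = cos(x)
  lim(x→0) f'(x)/g'(x) = lim(x→0) (2·sin(x)·cos(x))/(cos(x))
  = 0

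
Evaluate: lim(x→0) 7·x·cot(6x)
This is a 0·∞ indeterminate form.

Rewrite 0·∞ as a quotient (0/0 or ∞/∞ form), then apply L'Hôpital's rule:
  lim(x→0) 7·x·cot(6x) = 7/6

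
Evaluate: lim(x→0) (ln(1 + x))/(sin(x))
This is a 0/0 indeterminate form.

Apply L'Hôpital's rule: differentiate numerator and denominator separately.
  f(x) = ln(x + 1)   ⇒   f'(x) = 1/(x + 1)
  g(x) = sin(x)   ⇒   g'(x) = cos(x)
  lim(x→0) f'(x)/g'(x) = lim(x→0) (1/(x + 1))/(cos(x))
  = 1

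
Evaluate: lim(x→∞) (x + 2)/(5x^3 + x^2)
This is an ∞/∞ indeterminate form.

Apply L'Hôpital's rule: differentiate numerator and denominator separately.
  f(x) = x + 2   ⇒   f'(x) = 1
  g(x) = 5·x^3 + x^2   ⇒   g'(x) = 15·x^2 + 2·x
  lim(x→∞) f'(x)/g'(x) = lim(x→∞) (1)/(15·x^2 + 2·x)
  = 0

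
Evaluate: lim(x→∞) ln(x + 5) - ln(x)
This is an ∞-∞ indeterminate form.

Combine fractions or rationalize to convert ∞-∞ to 0/0 form:
  lim(x→∞) ln(x + 5) - ln(x) = 0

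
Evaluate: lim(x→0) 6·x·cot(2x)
This is a 0·∞ indeterminate form.

Rewrite 0·∞ as a quotient (0/0 or ∞/∞ form), then apply L'Hôpital's rule:
  lim(x→0) 6·x·cot(2x) = 3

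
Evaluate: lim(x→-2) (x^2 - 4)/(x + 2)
This is a standard limit.

Factor or rationalize the expression:
  lim(x→-2) (x^2 - 4)/(x + 2) = -4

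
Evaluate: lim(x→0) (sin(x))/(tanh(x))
This is a 0/0 indeterminate form.

Apply L'Hôpital's rule: differentiate numerator and denominator separately.
  f(x) = sin(x)   ⇒   f'(x) = cos(x)
  g(x) = tanh(x)   ⇒   g'(x) = 1 - tanh(x)^2
  lim(x→0) f'(x)/g'(x) = lim(x→0) (cos(x))/(1 - tanh(x)^2)
  = 1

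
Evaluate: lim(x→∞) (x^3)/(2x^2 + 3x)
This is an ∞/∞ indeterminate form.

Apply L'Hôpital's rule: differentiate numerator and denominator separately.
  f(x) = x^3   ⇒   f'(x) = 3·x^2
  g(x) = 2·x^2 + 3·x   ⇒   g'(x) = 4·x + 3
  lim(x→∞) f'(x)/g'(x) = lim(x→∞) (3·x^2)/(4·x + 3)
  = ∞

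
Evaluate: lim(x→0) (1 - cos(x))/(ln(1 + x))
This is a 0/0 indeterminate form.

Apply L'Hôpital's rule: differentiate numerator and denominator separately.
  f(x) = 1 - cos(x)   ⇒   f'(x) = sin(x)
  g(x) = ln(x + 1)   ⇒   g'(x) = 1/(x + 1)
  lim(x→0) f'(x)/g'(x) = lim(x→0) (sin(x))/(1/(x + 1))
  = 0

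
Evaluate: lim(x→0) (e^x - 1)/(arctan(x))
This is a 0/0 indeterminate form.

Apply L'Hôpital's rule: differentiate numerator and denominator separately.
  f(x) = e^(x) - 1   ⇒   f'(x) = e^(x)
  g(x) = atan(x)   ⇒   g'(x) = 1/(x^2 + 1)
  lim(x→0) f'(x)/g'(x) = lim(x→0) (e^(x))/(1/(x^2 + 1))
  = 1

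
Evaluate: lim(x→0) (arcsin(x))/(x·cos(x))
This is a 0/0 indeterminate form.

Apply L'Hôpital's rule: differentiate numerator and denominator separately.
  f(x) = asin(x)   ⇒   f'(x) = 1/sqrt(1 - x^2)
  g(x) = x·cos(x)   ⇒   g'(x) = -x·sin(x) + cos(x)
  lim(x→0) f'(x)/g'(x) = lim(x→0) (1/sqrt(1 - x^2))/(-x·sin(x) + cos(x))
  = 1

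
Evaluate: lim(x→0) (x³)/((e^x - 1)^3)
This is a 0/0 indeterminate form.

Apply L'Hôpital's rule: differentiate numerator and denominator separately.
  f(x) = x^3   ⇒   f'(x) = 3·x^2
  g(x) = (e^(x) - 1)^3   ⇒   g'(x) = 3·(e^(x) - 1)^2·e^(x)
  lim(x→0) f'(x)/g'(x) = lim(x→0) (3·x^2)/(3·(e^(x) - 1)^2·e^(x))
  = 1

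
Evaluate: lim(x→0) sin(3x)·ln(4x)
This is a 0·∞ indeterminate form.

Rewrite 0·∞ as a quotient (0/0 or ∞/∞ form), then apply L'Hôpital's rule:
  lim(x→0) sin(3x)·ln(4x) = 0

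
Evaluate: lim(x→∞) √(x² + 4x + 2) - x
This is an ∞-∞ indeterminate form.

Combine fractions or rationalize to convert ∞-∞ to 0/0 form:
  lim(x→∞) √(x² + 4x + 2) - x = 2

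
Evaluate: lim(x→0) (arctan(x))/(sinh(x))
This is a 0/0 indeterminate form.

Apply L'Hôpital's rule: differentiate numerator and denominator separately.
  f(x) = atan(x)   ⇒   f'(x) = 1/(x^2 + 1)
  g(x) = sinh(x)   ⇒   g'(x) = cosh(x)
  lim(x→0) f'(x)/g'(x) = lim(x→0) (1/(x^2 + 1))/(cosh(x))
  = 1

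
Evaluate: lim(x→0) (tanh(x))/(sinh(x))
This is a 0/0 indeterminate form.

Apply L'Hôpital's rule: differentiate numerator and denominator separately.
  f(x) = tanh(x)   ⇒   f'(x) = 1 - tanh(x)^2
  g(x) = sinh(x)   ⇒   g'(x) = cosh(x)
  lim(x→0) f'(x)/g'(x) = lim(x→0) (1 - tanh(x)^2)/(cosh(x))
  = 1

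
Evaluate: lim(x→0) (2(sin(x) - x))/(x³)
This is a 0/0 indeterminate form.

Apply L'Hôpital's rule: differentiate numerator and denominator separately.
  f(x) = -2·x + 2·sin(x)   ⇒   f'(x) = 2·cos(x) - 2
  g(x) = x^3   ⇒   g'(x) = 3·x^2
  lim(x→0) f'(x)/g'(x) = lim(x→0) (2·cos(x) - 2)/(3·x^2)
  = -1/3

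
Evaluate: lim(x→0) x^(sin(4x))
This is an exponential indeterminate form.

For exponential indeterminate forms, take the natural log:
  Let L = lim(x→0) x^(sin(4x))
  Then ln(L) = lim(x→0) [exponent × ln(base)]
  Evaluate using L'Hôpital or standard limits, then exponentiate.
  L = 1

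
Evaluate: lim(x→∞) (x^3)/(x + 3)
This is an ∞/∞ indeterminate form.

Apply L'Hôpital's rule: differentiate numerator and denominator separately.
  f(x) = x^3   ⇒   f'(x) = 3·x^2
  g(x) = x + 3   ⇒   g'(x) = 1
  lim(x→∞) f'(x)/g'(x) = lim(x→∞) (3·x^2)/(1)
  = ∞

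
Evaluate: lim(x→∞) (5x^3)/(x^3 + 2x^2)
This is an ∞/∞ indeterminate form.

Apply L'Hôpital's rule: differentiate numerator and denominator separately.
  f(x) = 5·x^3   ⇒   f'(x) = 15·x^2
  g(x) = x^3 + 2·x^2   ⇒   g'(x) = 3·x^2 + 4·x
  lim(x→∞) f'(x)/g'(x) = lim(x→∞) (15·x^2)/(3·x^2 + 4·x)
  = 5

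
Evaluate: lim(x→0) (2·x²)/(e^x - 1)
This is a 0/0 indeterminate form.

Apply L'Hôpital's rule: differentiate numerator and denominator separately.
  f(x) = 2·x^2   ⇒   f'(x) = 4·x
  g(x) = e^(x) - 1   ⇒   g'(x) = e^(x)
  lim(x→0) f'(x)/g'(x) = lim(x→0) (4·x)/(e^(x))
  = 0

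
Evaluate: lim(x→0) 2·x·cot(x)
This is a 0·∞ indeterminate form.

Rewrite 0·∞ as a quotient (0/0 or ∞/∞ form), then apply L'Hôpital's rule:
  lim(x→0) 2·x·cot(x) = 2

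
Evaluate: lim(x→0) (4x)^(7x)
This is an exponential indeterminate form.

For exponential indeterminate forms, take the natural log:
  Let L = lim(x→0) (4x)^(7x)
  Then ln(L) = lim(x→0) [exponent × ln(base)]
  Evaluate using L'Hôpital or standard limits, then exponentiate.
  L = 1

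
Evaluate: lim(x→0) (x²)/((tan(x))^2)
This is a 0/0 indeterminate form.

Apply L'Hôpital's rule: differentiate numerator and denominator separately.
  f(x) = x^2   ⇒   f'(x) = 2·x
  g(x) = tan(x)^2   ⇒   g'(x) = (2·tan(x)^2 + 2)·tan(x)
  lim(x→0) f'(x)/g'(x) = lim(x→0) (2·x)/((2·tan(x)^2 + 2)·tan(x))
  = 1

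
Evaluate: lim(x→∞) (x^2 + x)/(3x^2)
This is an ∞/∞ indeterminate form.

Apply L'Hôpital's rule: differentiate numerator and denominator separately.
  f(x) = x^2 + x   ⇒   f'(x) = 2·x + 1
  g(x) = 3·x^2   ⇒   g'(x) = 6·x
  lim(x→∞) f'(x)/g'(x) = lim(x→∞) (2·x + 1)/(6·x)
  = 1/3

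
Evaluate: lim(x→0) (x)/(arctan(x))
This is a 0/0 indeterminate form.

Apply L'Hôpital's rule: differentiate numerator and denominator separately.
  f(x) = x   ⇒   f'(x) = 1
  g(x) = atan(x)   ⇒   g'(x) = 1/(x^2 + 1)
  lim(x→0) f'(x)/g'(x) = lim(x→0) (1)/(1/(x^2 + 1))
  = 1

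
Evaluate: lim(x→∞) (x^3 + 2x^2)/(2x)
This is an ∞/∞ indeterminate form.

Apply L'Hôpital's rule: differentiate numerator and denominator separately.
  f(x) = x^3 + 2·x^2   ⇒   f'(x) = 3·x^2 + 4·x
  g(x) = 2·x   ⇒   g'(x) = 2
  lim(x→∞) f'(x)/g'(x) = lim(x→∞) (3·x^2 + 4·x)/(2)
  = ∞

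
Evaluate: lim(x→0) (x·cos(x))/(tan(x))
This is a 0/0 indeterminate form.

Apply L'Hôpital's rule: differentiate numerator and denominator separately.
  f(x) = x·cos(x)   ⇒   f'(x) = -x·sin(x) + cos(x)
  g(x) = tan(x)   ⇒   g'(x) = tan(x)^2 + 1
  lim(x→0) f'(x)/g'(x) = lim(x→0) (-x·sin(x) + cos(x))/(tan(x)^2 + 1)
  = 1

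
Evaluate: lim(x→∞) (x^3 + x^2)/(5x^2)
This is an ∞/∞ indeterminate form.

Apply L'Hôpital's rule: differentiate numerator and denominator separately.
  f(x) = x^3 + x^2   ⇒   f'(x) = 3·x^2 + 2·x
  g(x) = 5·x^2   ⇒   g'(x) = 10·x
  lim(x→∞) f'(x)/g'(x) = lim(x→∞) (3·x^2 + 2·x)/(10·x)
  = ∞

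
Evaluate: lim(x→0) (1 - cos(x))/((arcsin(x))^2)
This is a 0/0 indeterminate form.

Apply L'Hôpital's rule: differentiate numerator and denominator separately.
  f(x) = 1 - cos(x)   ⇒   f'(x) = sin(x)
  g(x) = asin(x)^2   ⇒   g'(x) = 2·asin(x)/sqrt(1 - x^2)
  lim(x→0) f'(x)/g'(x) = lim(x→0) (sin(x))/(2·asin(x)/sqrt(1 - x^2))
  = 1/2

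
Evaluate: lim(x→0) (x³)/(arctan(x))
This is a 0/0 indeterminate form.

Apply L'Hôpital's rule: differentiate numerator and denominator separately.
  f(x) = x^3   ⇒   f'(x) = 3·x^2
  g(x) = atan(x)   ⇒   g'(x) = 1/(x^2 + 1)
  lim(x→0) f'(x)/g'(x) = lim(x→0) (3·x^2)/(1/(x^2 + 1))
  = 0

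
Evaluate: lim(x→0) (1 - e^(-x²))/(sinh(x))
This is a 0/0 indeterminate form.

Apply L'Hôpital's rule: differentiate numerator and denominator separately.
  f(x) = 1 - e^(-x^2)   ⇒   f'(x) = 2·x·e^(-x^2)
  g(x) = sinh(x)   ⇒   g'(x) = cosh(x)
  lim(x→0) f'(x)/g'(x) = lim(x→0) (2·x·e^(-x^2))/(cosh(x))
  = 0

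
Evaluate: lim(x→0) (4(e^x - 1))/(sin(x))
This is a 0/0 indeterminate form.

Apply L'Hôpital's rule: differentiate numerator and denominator separately.
  f(x) = 4·e^(x) - 4   ⇒   f'(x) = 4·e^(x)
  g(x) = sin(x)   ⇒   g'(x) = cos(x)
  lim(x→0) f'(x)/g'(x) = lim(x→0) (4·e^(x))/(cos(x))
  = 4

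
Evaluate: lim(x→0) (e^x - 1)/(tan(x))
This is a 0/0 indeterminate form.

Apply L'Hôpital's rule: differentiate numerator and denominator separately.
  f(x) = e^(x) - 1   ⇒   f'(x) = e^(x)
  g(x) = tan(x)   ⇒   g'(x) = tan(x)^2 + 1
  lim(x→0) f'(x)/g'(x) = lim(x→0) (e^(x))/(tan(x)^2 + 1)
  = 1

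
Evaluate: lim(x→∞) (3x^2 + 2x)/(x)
This is an ∞/∞ indeterminate form.

Apply L'Hôpital's rule: differentiate numerator and denominator separately.
  f(x) = 3·x^2 + 2·x   ⇒   f'(x) = 6·x + 2
  g(x) = x   ⇒   g'(x) = 1
  lim(x→∞) f'(x)/g'(x) = lim(x→∞) (6·x + 2)/(1)
  = ∞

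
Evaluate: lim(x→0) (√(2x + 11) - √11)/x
This is a standard limit.

Factor or rationalize the expression:
  lim(x→0) (√(2x + 11) - √11)/x = sqrt(11)/11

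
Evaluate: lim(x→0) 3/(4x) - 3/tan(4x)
This is an ∞-∞ indeterminate form.

Combine fractions or rationalize to convert ∞-∞ to 0/0 form:
  lim(x→0) 3/(4x) - 3/tan(4x) = 0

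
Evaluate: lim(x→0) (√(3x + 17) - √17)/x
This is a standard limit.

Factor or rationalize the expression:
  lim(x→0) (√(3x + 17) - √17)/x = 3·sqrt(17)/34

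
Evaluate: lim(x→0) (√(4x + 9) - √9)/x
This is a standard limit.

Factor or rationalize the expression:
  lim(x→0) (√(4x + 9) - √9)/x = 2/3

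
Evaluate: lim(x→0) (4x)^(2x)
This is an exponential indeterminate form.

For exponential indeterminate forms, take the natural log:
  Let L = lim(x→0) (4x)^(2x)
  Then ln(L) = lim(x→0) [exponent × ln(base)]
  Evaluate using L'Hôpital or standard limits, then exponentiate.
  L = 1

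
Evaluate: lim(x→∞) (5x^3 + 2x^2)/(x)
This is an ∞/∞ indeterminate form.

Apply L'Hôpital's rule: differentiate numerator and denominator separately.
  f(x) = 5·x^3 + 2·x^2   ⇒   f'(x) = 15·x^2 + 4·x
  g(x) = x   ⇒   g'(x) = 1
  lim(x→∞) f'(x)/g'(x) = lim(x→∞) (15·x^2 + 4·x)/(1)
  = ∞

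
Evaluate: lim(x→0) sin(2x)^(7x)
This is an exponential indeterminate form.

For exponential indeterminate forms, take the natural log:
  Let L = lim(x→0) sin(2x)^(7x)
  Then ln(L) = lim(x→0) [exponent × ln(base)]
  Evaluate using L'Hôpital or standard limits, then exponentiate.
  L = 1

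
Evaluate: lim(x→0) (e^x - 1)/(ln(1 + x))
This is a 0/0 indeterminate form.

Apply L'Hôpital's rule: differentiate numerator and denominator separately.
  f(x) = e^(x) - 1   ⇒   f'(x) = e^(x)
  g(x) = ln(x + 1)   ⇒   g'(x) = 1/(x + 1)
  lim(x→0) f'(x)/g'(x) = lim(x→0) (e^(x))/(1/(x + 1))
  = 1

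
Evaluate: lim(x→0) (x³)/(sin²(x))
This is a 0/0 indeterminate form.

Apply L'Hôpital's rule: differentiate numerator and denominator separately.
  f(x) = x^3   ⇒   f'(x) = 3·x^2
  g(x) = sin(x)^2   ⇒   g'(x) = 2·sin(x)·cos(x)
  lim(x→0) f'(x)/g'(x) = lim(x→0) (3·x^2)/(2·sin(x)·cos(x))
  = 0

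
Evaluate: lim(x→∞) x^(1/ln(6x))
This is an exponential indeterminate form.

For exponential indeterminate forms, take the natural log:
  Let L = lim(x→∞) x^(1/ln(6x))
  Then ln(L) = lim(x→∞) [exponent × ln(base)]
  Evaluate using L'Hôpital or standard limits, then exponentiate.
  L = e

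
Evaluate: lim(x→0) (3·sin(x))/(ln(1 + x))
This is a 0/0 indeterminate form.

Apply L'Hôpital's rule: differentiate numerator and denominator separately.
  f(x) = 3·sin(x)   ⇒   f'(x) = 3·cos(x)
  g(x) = ln(x + 1)   ⇒   g'(x) = 1/(x + 1)
  lim(x→0) f'(x)/g'(x) = lim(x→0) (3·cos(x))/(1/(x + 1))
  = 3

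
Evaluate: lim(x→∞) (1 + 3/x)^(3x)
This is an exponential indeterminate form.

For exponential indeterminate forms, take the natural log:
  Let L = lim(x→∞) (1 + 3/x)^(3x)
  Then ln(L) = lim(x→∞) [exponent × ln(base)]
  Evaluate using L'Hôpital or standard limits, then exponentiate.
  L = e^(9)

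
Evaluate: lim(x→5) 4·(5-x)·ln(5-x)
This is a 0·∞ indeterminate form.

Rewrite 0·∞ as a quotient (0/0 or ∞/∞ form), then apply L'Hôpital's rule:
  lim(x→5) 4·(5-x)·ln(5-x) = 0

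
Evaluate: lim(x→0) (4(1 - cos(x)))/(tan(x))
This is a 0/0 indeterminate form.

Apply L'Hôpital's rule: differentiate numerator and denominator separately.
  f(x) = 4 - 4·cos(x)   ⇒   f'(x) = 4·sin(x)
  g(x) = tan(x)   ⇒   g'(x) = tan(x)^2 + 1
  lim(x→0) f'(x)/g'(x) = lim(x→0) (4·sin(x))/(tan(x)^2 + 1)
  = 0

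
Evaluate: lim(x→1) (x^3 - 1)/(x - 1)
This is a standard limit.

Factor or rationalize the expression:
  lim(x→1) (x^3 - 1)/(x - 1) = 3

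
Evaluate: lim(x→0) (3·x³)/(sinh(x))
This is a 0/0 indeterminate form.

Apply L'Hôpital's rule: differentiate numerator and denominator separately.
  f(x) = 3·x^3   ⇒   f'(x) = 9·x^2
  g(x) = sinh(x)   ⇒   g'(x) = cosh(x)
  lim(x→0) f'(x)/g'(x) = lim(x→0) (9·x^2)/(cosh(x))
  = 0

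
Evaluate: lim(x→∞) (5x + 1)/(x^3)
This is an ∞/∞ indeterminate form.

Apply L'Hôpital's rule: differentiate numerator and denominator separately.
  f(x) = 5·x + 1   ⇒   f'(x) = 5
  g(x) = x^3   ⇒   g'(x) = 3·x^2
  lim(x→∞) f'(x)/g'(x) = lim(x→∞) (5)/(3·x^2)
  = 0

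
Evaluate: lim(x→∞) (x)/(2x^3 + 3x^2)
This is an ∞/∞ indeterminate form.

Apply L'Hôpital's rule: differentiate numerator and denominator separately.
  f(x) = x   ⇒   f'(x) = 1
  g(x) = 2·x^3 + 3·x^2   ⇒   g'(x) = 6·x^2 + 6·x
  lim(x→∞) f'(x)/g'(x) = lim(x→∞) (1)/(6·x^2 + 6·x)
  = 0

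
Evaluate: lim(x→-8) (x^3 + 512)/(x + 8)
This is a standard limit.

Factor or rationalize the expression:
  lim(x→-8) (x^3 + 512)/(x + 8) = 192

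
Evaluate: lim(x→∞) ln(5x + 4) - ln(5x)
This is an ∞-∞ indeterminate form.

Combine fractions or rationalize to convert ∞-∞ to 0/0 form:
  lim(x→∞) ln(5x + 4) - ln(5x) = 0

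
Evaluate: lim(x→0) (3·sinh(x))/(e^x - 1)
This is a 0/0 indeterminate form.

Apply L'Hôpital's rule: differentiate numerator and denominator separately.
  f(x) = 3·sinh(x)   ⇒   f'(x) = 3·cosh(x)
  g(x) = e^(x) - 1   ⇒   g'(x) = e^(x)
  lim(x→0) f'(x)/g'(x) = lim(x→0) (3·cosh(x))/(e^(x))
  = 3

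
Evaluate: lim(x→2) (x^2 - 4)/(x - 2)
This is a standard limit.

Factor or rationalize the expression:
  lim(x→2) (x^2 - 4)/(x - 2) = 4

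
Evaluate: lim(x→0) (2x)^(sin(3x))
This is an exponential indeterminate form.

For exponential indeterminate forms, take the natural log:
  Let L = lim(x→0) (2x)^(sin(3x))
  Then ln(L) = lim(x→0) [exponent × ln(base)]
  Evaluate using L'Hôpital or standard limits, then exponentiate.
  L = 1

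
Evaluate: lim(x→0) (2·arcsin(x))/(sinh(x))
This is a 0/0 indeterminate form.

Apply L'Hôpital's rule: differentiate numerator and denominator separately.
  f(x) = 2·asin(x)   ⇒   f'(x) = 2/sqrt(1 - x^2)
  g(x) = sinh(x)   ⇒   g'(x) = cosh(x)
  lim(x→0) f'(x)/g'(x) = lim(x→0) (2/sqrt(1 - x^2))/(cosh(x))
  = 2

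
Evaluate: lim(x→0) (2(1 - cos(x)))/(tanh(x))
This is a 0/0 indeterminate form.

Apply L'Hôpital's rule: differentiate numerator and denominator separately.
  f(x) = 2 - 2·cos(x)   ⇒   f'(x) = 2·sin(x)
  g(x) = tanh(x)   ⇒   g'(x) = 1 - tanh(x)^2
  lim(x→0) f'(x)/g'(x) = lim(x→0) (2·sin(x))/(1 - tanh(x)^2)
  = 0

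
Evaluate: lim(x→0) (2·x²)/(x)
This is a 0/0 indeterminate form.

Apply L'Hôpital's rule: differentiate numerator and denominator separately.
  f(x) = 2·x^2   ⇒   f'(x) = 4·x
  g(x) = x   ⇒   g'(x) = 1
  lim(x→0) f'(x)/g'(x) = lim(x→0) (4·x)/(1)
  = 0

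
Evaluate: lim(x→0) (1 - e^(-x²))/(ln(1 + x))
This is a 0/0 indeterminate form.

Apply L'Hôpital's rule: differentiate numerator and denominator separately.
  f(x) = 1 - e^(-x^2)   ⇒   f'(x) = 2·x·e^(-x^2)
  g(x) = ln(x + 1)   ⇒   g'(x) = 1/(x + 1)
  lim(x→0) f'(x)/g'(x) = lim(x→0) (2·x·e^(-x^2))/(1/(x + 1))
  = 0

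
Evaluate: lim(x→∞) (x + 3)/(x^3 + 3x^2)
This is an ∞/∞ indeterminate form.

Apply L'Hôpital's rule: differentiate numerator and denominator separately.
  f(x) = x + 3   ⇒   f'(x) = 1
  g(x) = x^3 + 3·x^2   ⇒   g'(x) = 3·x^2 + 6·x
  lim(x→∞) f'(x)/g'(x) = lim(x→∞) (1)/(3·x^2 + 6·x)
  = 0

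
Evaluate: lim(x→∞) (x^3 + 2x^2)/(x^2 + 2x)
This is an ∞/∞ indeterminate form.

Apply L'Hôpital's rule: differentiate numerator and denominator separately.
  f(x) = x^3 + 2·x^2   ⇒   f'(x) = 3·x^2 + 4·x
  g(x) = x^2 + 2·x   ⇒   g'(x) = 2·x + 2
  lim(x→∞) f'(x)/g'(x) = lim(x→∞) (3·x^2 + 4·x)/(2·x + 2)
  = ∞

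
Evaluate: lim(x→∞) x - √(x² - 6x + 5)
This is an ∞-∞ indeterminate form.

Combine fractions or rationalize to convert ∞-∞ to 0/0 form:
  lim(x→∞) x - √(x² - 6x + 5) = 3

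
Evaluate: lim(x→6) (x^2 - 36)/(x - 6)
This is a standard limit.

Factor or rationalize the expression:
  lim(x→6) (x^2 - 36)/(x - 6) = 12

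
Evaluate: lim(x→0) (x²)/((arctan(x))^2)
This is a 0/0 indeterminate form.

Apply L'Hôpital's rule: differentiate numerator and denominator separately.
  f(x) = x^2   ⇒   f'(x) = 2·x
  g(x) = atan(x)^2   ⇒   g'(x) = 2·atan(x)/(x^2 + 1)
  lim(x→0) f'(x)/g'(x) = lim(x→0) (2·x)/(2·atan(x)/(x^2 + 1))
  = 1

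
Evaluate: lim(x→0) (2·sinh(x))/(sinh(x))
This is a 0/0 indeterminate form.

Apply L'Hôpital's rule: differentiate numerator and denominator separately.
  f(x) = 2·sinh(x)   ⇒   f'(x) = 2·cosh(x)
  g(x) = sinh(x)   ⇒   g'(x) = cosh(x)
  lim(x→0) f'(x)/g'(x) = lim(x→0) (2·cosh(x))/(cosh(x))
  = 2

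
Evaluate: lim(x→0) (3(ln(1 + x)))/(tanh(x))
This is a 0/0 indeterminate form.

Apply L'Hôpital's rule: differentiate numerator and denominator separately.
  f(x) = 3·ln(x + 1)   ⇒   f'(x) = 3/(x + 1)
  g(x) = tanh(x)   ⇒   g'(x) = 1 - tanh(x)^2
  lim(x→0) f'(x)/g'(x) = lim(x→0) (3/(x + 1))/(1 - tanh(x)^2)
  = 3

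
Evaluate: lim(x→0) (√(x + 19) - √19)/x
This is a standard limit.

Factor or rationalize the expression:
  lim(x→0) (√(x + 19) - √19)/x = sqrt(19)/38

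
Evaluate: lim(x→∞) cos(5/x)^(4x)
This is an exponential indeterminate form.

For exponential indeterminate forms, take the natural log:
  Let L = lim(x→∞) cos(5/x)^(4x)
  Then ln(L) = lim(x→∞) [exponent × ln(base)]
  Evaluate using L'Hôpital or standard limits, then exponentiate.
  L = 1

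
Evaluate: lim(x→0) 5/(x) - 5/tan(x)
This is an ∞-∞ indeterminate form.

Combine fractions or rationalize to convert ∞-∞ to 0/0 form:
  lim(x→0) 5/(x) - 5/tan(x) = 0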